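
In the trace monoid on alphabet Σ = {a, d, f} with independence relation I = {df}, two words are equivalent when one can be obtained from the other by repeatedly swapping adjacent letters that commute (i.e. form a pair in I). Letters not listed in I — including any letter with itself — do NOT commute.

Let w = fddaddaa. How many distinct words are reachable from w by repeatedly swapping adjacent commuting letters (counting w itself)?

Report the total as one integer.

3

#0=f has no predecessor
#1=d has no predecessor
#2=d depends on [1:d]
#3=a depends on [0:f, 2:d]
#4=d depends on [3:a]
#5=d depends on [4:d]
#6=a depends on [5:d]
#7=a depends on [6:a]
sources: [0:f, 1:d]
N(rest) = Σ N(rest − s) over sources s of rest; N(one piece) = 1:
  size 1 → [7]=1
  size 2 → [6,7]=1
  size 3 → [5,6,7]=1
  size 4 → [4,5,6,7]=1
  size 5 → [3,4,5,6,7]=1
  size 6 → [0,3,4,5,6,7]=1  [2,3,4,5,6,7]=1
  first=0(f) contributes 1
  first=1(d) contributes 2
|[w]| = 3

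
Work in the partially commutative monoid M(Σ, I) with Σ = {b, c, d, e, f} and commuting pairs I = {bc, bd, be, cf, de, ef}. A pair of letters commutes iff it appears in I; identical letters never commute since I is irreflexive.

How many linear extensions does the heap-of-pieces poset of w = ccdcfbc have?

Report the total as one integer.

6

piece 0:c — minimal
piece 1:c rests on {0:c}
piece 2:d rests on {1:c}
piece 3:c rests on {2:d}
piece 4:f rests on {2:d}
piece 5:b rests on {4:f}
piece 6:c rests on {3:c}
minimal pieces: {0:c}
ways to finish when only these pieces remain (= sum over removing one remaining piece with nothing left below it):
  1 left: {5}→1  {6}→1
  2 left: {3,6}→1  {4,5}→1  {5,6}→2
  3 left: {3,5,6}→3  {4,5,6}→3
  4 left: {3,4,5,6}→6
  5 left: {2,3,4,5,6}→6
  placing 0:c first → 6 extensions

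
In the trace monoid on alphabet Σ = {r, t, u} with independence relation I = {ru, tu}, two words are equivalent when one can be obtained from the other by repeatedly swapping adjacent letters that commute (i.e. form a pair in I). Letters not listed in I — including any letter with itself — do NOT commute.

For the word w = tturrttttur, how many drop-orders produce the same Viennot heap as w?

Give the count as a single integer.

55

0(t) covers ∅
1(t) covers 0:t
2(u) covers ∅
3(r) covers 1:t
4(r) covers 3:r
5(t) covers 4:r
6(t) covers 5:t
7(t) covers 6:t
8(t) covers 7:t
9(u) covers 2:u
10(r) covers 8:t
floor of heap: 0:t, 2:u
completions by unplaced set U, small U first (add the entries for U minus each lowest piece of U):
  |U|=1: {9}:1  {10}:1
  |U|=2: {2,9}:1  {8,10}:1  {9,10}:2
  |U|=3: {2,9,10}:3  {7,8,10}:1  {8,9,10}:3
  |U|=4: {2,8,9,10}:6  {6,7,8,10}:1  {7,8,9,10}:4
  |U|=5: {2,7,8,9,10}:10  {5,6,7,8,10}:1  {6,7,8,9,10}:5
  |U|=6: {2,6,7,8,9,10}:15  {4,5,6,7,8,10}:1  {5,6,7,8,9,10}:6
  |U|=7: {2,5,6,7,8,9,10}:21  {3,4,5,6,7,8,10}:1  {4,5,6,7,8,9,10}:7
  |U|=8: {1,3,4,5,6,7,8,10}:1  {2,4,5,6,7,8,9,10}:28  {3,4,5,6,7,8,9,10}:8
  |U|=9: {0,1,3,4,5,6,7,8,10}:1  {1,3,4,5,6,7,8,9,10}:9  {2,3,4,5,6,7,8,9,10}:36
  start at 0(t): 45
  start at 2(u): 10
sum over floor = 55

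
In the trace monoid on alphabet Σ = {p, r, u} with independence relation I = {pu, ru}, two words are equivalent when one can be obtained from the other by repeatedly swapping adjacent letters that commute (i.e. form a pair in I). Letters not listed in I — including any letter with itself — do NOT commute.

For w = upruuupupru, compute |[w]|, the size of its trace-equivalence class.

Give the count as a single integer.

#0=u has no predecessor
#1=p has no predecessor
#2=r depends on [1:p]
#3=u depends on [0:u]
#4=u depends on [3:u]
#5=u depends on [4:u]
#6=p depends on [2:r]
#7=u depends on [5:u]
#8=p depends on [6:p]
#9=r depends on [8:p]
#10=u depends on [7:u]
sources: [0:u, 1:p]
N(rest) = Σ N(rest − s) over sources s of rest; N(one piece) = 1:
  size 1 → [9]=1  [10]=1
  size 2 → [7,10]=1  [8,9]=1  [9,10]=2
  size 3 → [5,7,10]=1  [6,8,9]=1  [7,9,10]=3  [8,9,10]=3
  size 4 → [2,6,8,9]=1  [4,5,7,10]=1  [5,7,9,10]=4  [6,8,9,10]=4  [7,8,9,10]=6
  size 5 → [1,2,6,8,9]=1  [2,6,8,9,10]=5  [3,4,5,7,10]=1  [4,5,7,9,10]=5  [5,7,8,9,10]=10  [6,7,8,9,10]=10
  size 6 → [0,3,4,5,7,10]=1  [1,2,6,8,9,10]=6  [2,6,7,8,9,10]=15  [3,4,5,7,9,10]=6  [4,5,7,8,9,10]=15  [5,6,7,8,9,10]=20
  size 7 → [0,3,4,5,7,9,10]=7  [1,2,6,7,8,9,10]=21  [2,5,6,7,8,9,10]=35  [3,4,5,7,8,9,10]=21  [4,5,6,7,8,9,10]=35
  size 8 → [0,3,4,5,7,8,9,10]=28  [1,2,5,6,7,8,9,10]=56  [2,4,5,6,7,8,9,10]=70  [3,4,5,6,7,8,9,10]=56
  size 9 → [0,3,4,5,6,7,8,9,10]=84  [1,2,4,5,6,7,8,9,10]=126  [2,3,4,5,6,7,8,9,10]=126
  first=0(u) contributes 252
  first=1(p) contributes 210
|[w]| = 462

462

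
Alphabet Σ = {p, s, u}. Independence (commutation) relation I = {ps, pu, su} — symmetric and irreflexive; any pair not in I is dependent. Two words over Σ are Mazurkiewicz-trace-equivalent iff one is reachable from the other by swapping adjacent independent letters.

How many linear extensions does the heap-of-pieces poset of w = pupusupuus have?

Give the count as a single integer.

2520

0(p) covers ∅
1(u) covers ∅
2(p) covers 0:p
3(u) covers 1:u
4(s) covers ∅
5(u) covers 3:u
6(p) covers 2:p
7(u) covers 5:u
8(u) covers 7:u
9(s) covers 4:s
floor of heap: 0:p, 1:u, 4:s
completions by unplaced set U, small U first (add the entries for U minus each lowest piece of U):
  |U|=1: {6}:1  {8}:1  {9}:1
  |U|=2: {2,6}:1  {4,9}:1  {6,8}:2  {6,9}:2  {7,8}:1  {8,9}:2
  |U|=3: {0,2,6}:1  {2,6,8}:3  {2,6,9}:3  {4,6,9}:3  {4,8,9}:3  {5,7,8}:1  {6,7,8}:3  {6,8,9}:6  {7,8,9}:3
  |U|=4: {0,2,6,8}:4  {0,2,6,9}:4  {2,4,6,9}:6  {2,6,7,8}:6  {2,6,8,9}:12  {3,5,7,8}:1  {4,6,8,9}:12  {4,7,8,9}:6  {5,6,7,8}:4  {5,7,8,9}:4  {6,7,8,9}:12
  |U|=5: {0,2,4,6,9}:10  {0,2,6,7,8}:10  {0,2,6,8,9}:20  {1,3,5,7,8}:1  {2,4,6,8,9}:30  {2,5,6,7,8}:10  {2,6,7,8,9}:30  {3,5,6,7,8}:5  {3,5,7,8,9}:5  {4,5,7,8,9}:10  {4,6,7,8,9}:30  {5,6,7,8,9}:20
  |U|=6: {0,2,4,6,8,9}:60  {0,2,5,6,7,8}:20  {0,2,6,7,8,9}:60  {1,3,5,6,7,8}:6  {1,3,5,7,8,9}:6  {2,3,5,6,7,8}:15  {2,4,6,7,8,9}:90  {2,5,6,7,8,9}:60  {3,4,5,7,8,9}:15  {3,5,6,7,8,9}:30  {4,5,6,7,8,9}:60
  |U|=7: {0,2,3,5,6,7,8}:35  {0,2,4,6,7,8,9}:210  {0,2,5,6,7,8,9}:140  {1,2,3,5,6,7,8}:21  {1,3,4,5,7,8,9}:21  {1,3,5,6,7,8,9}:42  {2,3,5,6,7,8,9}:105  {2,4,5,6,7,8,9}:210  {3,4,5,6,7,8,9}:105
  |U|=8: {0,1,2,3,5,6,7,8}:56  {0,2,3,5,6,7,8,9}:280  {0,2,4,5,6,7,8,9}:560  {1,2,3,5,6,7,8,9}:168  {1,3,4,5,6,7,8,9}:168  {2,3,4,5,6,7,8,9}:420
  start at 0(p): 756
  start at 1(u): 1260
  start at 4(s): 504
sum over floor = 2520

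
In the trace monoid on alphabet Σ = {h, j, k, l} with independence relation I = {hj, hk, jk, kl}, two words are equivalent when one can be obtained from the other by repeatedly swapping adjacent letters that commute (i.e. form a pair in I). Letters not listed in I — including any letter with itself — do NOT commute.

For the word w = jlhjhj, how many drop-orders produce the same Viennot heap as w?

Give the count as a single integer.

0(j) covers ∅
1(l) covers 0:j
2(h) covers 1:l
3(j) covers 1:l
4(h) covers 2:h
5(j) covers 3:j
floor of heap: 0:j
completions by unplaced set U, small U first (add the entries for U minus each lowest piece of U):
  |U|=1: {4}:1  {5}:1
  |U|=2: {2,4}:1  {3,5}:1  {4,5}:2
  |U|=3: {2,4,5}:3  {3,4,5}:3
  |U|=4: {2,3,4,5}:6
  start at 0(j): 6

6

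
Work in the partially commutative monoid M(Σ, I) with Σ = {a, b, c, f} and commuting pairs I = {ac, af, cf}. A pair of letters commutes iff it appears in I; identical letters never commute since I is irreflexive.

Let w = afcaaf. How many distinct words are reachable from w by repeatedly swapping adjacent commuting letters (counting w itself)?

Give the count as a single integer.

60

#0=a has no predecessor
#1=f has no predecessor
#2=c has no predecessor
#3=a depends on [0:a]
#4=a depends on [3:a]
#5=f depends on [1:f]
sources: [0:a, 1:f, 2:c]
N(rest) = Σ N(rest − s) over sources s of rest; N(one piece) = 1:
  size 1 → [2]=1  [4]=1  [5]=1
  size 2 → [1,5]=1  [2,4]=2  [2,5]=2  [3,4]=1  [4,5]=2
  size 3 → [0,3,4]=1  [1,2,5]=3  [1,4,5]=3  [2,3,4]=3  [2,4,5]=6  [3,4,5]=3
  size 4 → [0,2,3,4]=4  [0,3,4,5]=4  [1,2,4,5]=12  [1,3,4,5]=6  [2,3,4,5]=12
  first=0(a) contributes 30
  first=1(f) contributes 20
  first=2(c) contributes 10
|[w]| = 60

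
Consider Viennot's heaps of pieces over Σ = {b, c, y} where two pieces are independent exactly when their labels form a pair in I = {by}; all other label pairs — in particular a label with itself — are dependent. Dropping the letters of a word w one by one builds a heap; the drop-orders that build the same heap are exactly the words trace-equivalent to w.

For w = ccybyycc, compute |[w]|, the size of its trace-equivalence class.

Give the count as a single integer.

drop 0:c onto floor
drop 1:c onto {0:c}
drop 2:y onto {1:c}
drop 3:b onto {1:c}
drop 4:y onto {2:y}
drop 5:y onto {4:y}
drop 6:c onto {3:b, 5:y}
drop 7:c onto {6:c}
ground layer = {0:c}
drop-orders for the pieces not yet dropped (sum over which currently-grounded one goes next):
  1 to go: {7} 1
  2 to go: {6,7} 1
  3 to go: {3,6,7} 1  {5,6,7} 1
  4 to go: {3,5,6,7} 2  {4,5,6,7} 1
  5 to go: {2,4,5,6,7} 1  {3,4,5,6,7} 3
  6 to go: {2,3,4,5,6,7} 4
  if 0:c drops first: 4 orders

4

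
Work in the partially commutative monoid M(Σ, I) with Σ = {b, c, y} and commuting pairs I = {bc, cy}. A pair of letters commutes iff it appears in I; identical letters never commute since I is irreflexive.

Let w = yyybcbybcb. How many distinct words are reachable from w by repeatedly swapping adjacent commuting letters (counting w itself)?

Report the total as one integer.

45

drop 0:y onto floor
drop 1:y onto {0:y}
drop 2:y onto {1:y}
drop 3:b onto {2:y}
drop 4:c onto floor
drop 5:b onto {3:b}
drop 6:y onto {5:b}
drop 7:b onto {6:y}
drop 8:c onto {4:c}
drop 9:b onto {7:b}
ground layer = {0:y, 4:c}
drop-orders for the pieces not yet dropped (sum over which currently-grounded one goes next):
  1 to go: {8} 1  {9} 1
  2 to go: {4,8} 1  {7,9} 1  {8,9} 2
  3 to go: {4,8,9} 3  {6,7,9} 1  {7,8,9} 3
  4 to go: {4,7,8,9} 6  {5,6,7,9} 1  {6,7,8,9} 4
  5 to go: {3,5,6,7,9} 1  {4,6,7,8,9} 10  {5,6,7,8,9} 5
  6 to go: {2,3,5,6,7,9} 1  {3,5,6,7,8,9} 6  {4,5,6,7,8,9} 15
  7 to go: {1,2,3,5,6,7,9} 1  {2,3,5,6,7,8,9} 7  {3,4,5,6,7,8,9} 21
  8 to go: {0,1,2,3,5,6,7,9} 1  {1,2,3,5,6,7,8,9} 8  {2,3,4,5,6,7,8,9} 28
  if 0:y drops first: 36 orders
  if 4:c drops first: 9 orders
heap linearizations: 45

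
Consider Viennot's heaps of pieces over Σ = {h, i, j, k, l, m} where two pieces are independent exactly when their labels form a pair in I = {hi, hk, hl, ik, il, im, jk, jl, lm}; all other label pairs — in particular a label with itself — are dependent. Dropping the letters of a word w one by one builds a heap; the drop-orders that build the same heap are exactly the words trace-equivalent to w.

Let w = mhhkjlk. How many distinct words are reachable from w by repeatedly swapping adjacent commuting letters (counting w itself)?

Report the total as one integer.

0(m) covers ∅
1(h) covers 0:m
2(h) covers 1:h
3(k) covers 0:m
4(j) covers 2:h
5(l) covers 3:k
6(k) covers 5:l
floor of heap: 0:m
completions by unplaced set U, small U first (add the entries for U minus each lowest piece of U):
  |U|=1: {4}:1  {6}:1
  |U|=2: {2,4}:1  {4,6}:2  {5,6}:1
  |U|=3: {1,2,4}:1  {2,4,6}:3  {3,5,6}:1  {4,5,6}:3
  |U|=4: {1,2,4,6}:4  {2,4,5,6}:6  {3,4,5,6}:4
  |U|=5: {1,2,4,5,6}:10  {2,3,4,5,6}:10
  start at 0(m): 20

20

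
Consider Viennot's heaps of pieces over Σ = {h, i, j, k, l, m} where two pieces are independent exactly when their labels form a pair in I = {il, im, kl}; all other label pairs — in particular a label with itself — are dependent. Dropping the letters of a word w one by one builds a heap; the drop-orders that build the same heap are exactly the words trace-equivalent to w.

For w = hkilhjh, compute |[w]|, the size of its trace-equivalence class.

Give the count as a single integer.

piece 0:h — minimal
piece 1:k rests on {0:h}
piece 2:i rests on {1:k}
piece 3:l rests on {0:h}
piece 4:h rests on {2:i, 3:l}
piece 5:j rests on {4:h}
piece 6:h rests on {5:j}
minimal pieces: {0:h}
ways to finish when only these pieces remain (= sum over removing one remaining piece with nothing left below it):
  1 left: {6}→1
  2 left: {5,6}→1
  3 left: {4,5,6}→1
  4 left: {2,4,5,6}→1  {3,4,5,6}→1
  5 left: {1,2,4,5,6}→1  {2,3,4,5,6}→2
  placing 0:h first → 3 extensions

3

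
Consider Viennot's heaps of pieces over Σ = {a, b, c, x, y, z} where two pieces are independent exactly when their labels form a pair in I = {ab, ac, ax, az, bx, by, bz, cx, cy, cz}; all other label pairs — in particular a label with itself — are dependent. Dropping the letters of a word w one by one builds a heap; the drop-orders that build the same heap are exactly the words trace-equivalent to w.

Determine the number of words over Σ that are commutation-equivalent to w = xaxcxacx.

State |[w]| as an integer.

piece 0:x — minimal
piece 1:a — minimal
piece 2:x rests on {0:x}
piece 3:c — minimal
piece 4:x rests on {2:x}
piece 5:a rests on {1:a}
piece 6:c rests on {3:c}
piece 7:x rests on {4:x}
minimal pieces: {0:x, 1:a, 3:c}
ways to finish when only these pieces remain (= sum over removing one remaining piece with nothing left below it):
  1 left: {5}→1  {6}→1  {7}→1
  2 left: {1,5}→1  {3,6}→1  {4,7}→1  {5,6}→2  {5,7}→2  {6,7}→2
  3 left: {1,5,6}→3  {1,5,7}→3  {2,4,7}→1  {3,5,6}→3  {3,6,7}→3  {4,5,7}→3  {4,6,7}→3  {5,6,7}→6
  4 left: {0,2,4,7}→1  {1,3,5,6}→6  {1,4,5,7}→6  {1,5,6,7}→12  {2,4,5,7}→4  {2,4,6,7}→4  {3,4,6,7}→6  {3,5,6,7}→12  {4,5,6,7}→12
  5 left: {0,2,4,5,7}→5  {0,2,4,6,7}→5  {1,2,4,5,7}→10  {1,3,5,6,7}→30  {1,4,5,6,7}→30  {2,3,4,6,7}→10  {2,4,5,6,7}→20  {3,4,5,6,7}→30
  6 left: {0,1,2,4,5,7}→15  {0,2,3,4,6,7}→15  {0,2,4,5,6,7}→30  {1,2,4,5,6,7}→60  {1,3,4,5,6,7}→90  {2,3,4,5,6,7}→60
  placing 0:x first → 210 extensions
  placing 1:a first → 105 extensions
  placing 3:c first → 105 extensions
total linear extensions = 420

420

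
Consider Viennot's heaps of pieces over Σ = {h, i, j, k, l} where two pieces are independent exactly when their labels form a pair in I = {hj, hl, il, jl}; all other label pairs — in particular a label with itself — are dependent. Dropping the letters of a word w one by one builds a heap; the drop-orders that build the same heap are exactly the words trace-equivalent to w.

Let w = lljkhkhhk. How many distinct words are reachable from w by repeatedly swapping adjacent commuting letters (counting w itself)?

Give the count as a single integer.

drop 0:l onto floor
drop 1:l onto {0:l}
drop 2:j onto floor
drop 3:k onto {1:l, 2:j}
drop 4:h onto {3:k}
drop 5:k onto {4:h}
drop 6:h onto {5:k}
drop 7:h onto {6:h}
drop 8:k onto {7:h}
ground layer = {0:l, 2:j}
drop-orders for the pieces not yet dropped (sum over which currently-grounded one goes next):
  1 to go: {8} 1
  2 to go: {7,8} 1
  3 to go: {6,7,8} 1
  4 to go: {5,6,7,8} 1
  5 to go: {4,5,6,7,8} 1
  6 to go: {3,4,5,6,7,8} 1
  7 to go: {1,3,4,5,6,7,8} 1  {2,3,4,5,6,7,8} 1
  if 0:l drops first: 2 orders
  if 2:j drops first: 1 orders
heap linearizations: 3

3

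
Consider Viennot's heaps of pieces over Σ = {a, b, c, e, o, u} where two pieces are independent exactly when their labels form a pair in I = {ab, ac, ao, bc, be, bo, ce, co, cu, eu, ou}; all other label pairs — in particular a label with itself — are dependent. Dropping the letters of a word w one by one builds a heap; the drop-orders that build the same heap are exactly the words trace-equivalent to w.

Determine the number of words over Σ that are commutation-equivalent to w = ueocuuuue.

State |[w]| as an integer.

piece 0:u — minimal
piece 1:e — minimal
piece 2:o rests on {1:e}
piece 3:c — minimal
piece 4:u rests on {0:u}
piece 5:u rests on {4:u}
piece 6:u rests on {5:u}
piece 7:u rests on {6:u}
piece 8:e rests on {2:o}
minimal pieces: {0:u, 1:e, 3:c}
ways to finish when only these pieces remain (= sum over removing one remaining piece with nothing left below it):
  1 left: {3}→1  {7}→1  {8}→1
  2 left: {2,8}→1  {3,7}→2  {3,8}→2  {6,7}→1  {7,8}→2
  3 left: {1,2,8}→1  {2,3,8}→3  {2,7,8}→3  {3,6,7}→3  {3,7,8}→6  {5,6,7}→1  {6,7,8}→3
  4 left: {1,2,3,8}→4  {1,2,7,8}→4  {2,3,7,8}→12  {2,6,7,8}→6  {3,5,6,7}→4  {3,6,7,8}→12  {4,5,6,7}→1  {5,6,7,8}→4
  5 left: {0,4,5,6,7}→1  {1,2,3,7,8}→20  {1,2,6,7,8}→10  {2,3,6,7,8}→30  {2,5,6,7,8}→10  {3,4,5,6,7}→5  {3,5,6,7,8}→20  {4,5,6,7,8}→5
  6 left: {0,3,4,5,6,7}→6  {0,4,5,6,7,8}→6  {1,2,3,6,7,8}→60  {1,2,5,6,7,8}→20  {2,3,5,6,7,8}→60  {2,4,5,6,7,8}→15  {3,4,5,6,7,8}→30
  7 left: {0,2,4,5,6,7,8}→21  {0,3,4,5,6,7,8}→42  {1,2,3,5,6,7,8}→140  {1,2,4,5,6,7,8}→35  {2,3,4,5,6,7,8}→105
  placing 0:u first → 280 extensions
  placing 1:e first → 168 extensions
  placing 3:c first → 56 extensions
total linear extensions = 504

504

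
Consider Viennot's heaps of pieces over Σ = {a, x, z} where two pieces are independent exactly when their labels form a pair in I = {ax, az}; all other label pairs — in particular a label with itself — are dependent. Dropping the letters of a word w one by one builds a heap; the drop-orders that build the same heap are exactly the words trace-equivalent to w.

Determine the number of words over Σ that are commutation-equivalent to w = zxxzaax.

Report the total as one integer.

21

0(z) covers ∅
1(x) covers 0:z
2(x) covers 1:x
3(z) covers 2:x
4(a) covers ∅
5(a) covers 4:a
6(x) covers 3:z
floor of heap: 0:z, 4:a
completions by unplaced set U, small U first (add the entries for U minus each lowest piece of U):
  |U|=1: {5}:1  {6}:1
  |U|=2: {3,6}:1  {4,5}:1  {5,6}:2
  |U|=3: {2,3,6}:1  {3,5,6}:3  {4,5,6}:3
  |U|=4: {1,2,3,6}:1  {2,3,5,6}:4  {3,4,5,6}:6
  |U|=5: {0,1,2,3,6}:1  {1,2,3,5,6}:5  {2,3,4,5,6}:10
  start at 0(z): 15
  start at 4(a): 6
sum over floor = 21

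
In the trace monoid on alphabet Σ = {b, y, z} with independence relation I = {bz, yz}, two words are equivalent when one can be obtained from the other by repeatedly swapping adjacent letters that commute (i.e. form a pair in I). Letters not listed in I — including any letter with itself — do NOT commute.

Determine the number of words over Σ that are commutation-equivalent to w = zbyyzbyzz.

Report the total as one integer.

126

#0=z has no predecessor
#1=b has no predecessor
#2=y depends on [1:b]
#3=y depends on [2:y]
#4=z depends on [0:z]
#5=b depends on [3:y]
#6=y depends on [5:b]
#7=z depends on [4:z]
#8=z depends on [7:z]
sources: [0:z, 1:b]
N(rest) = Σ N(rest − s) over sources s of rest; N(one piece) = 1:
  size 1 → [6]=1  [8]=1
  size 2 → [5,6]=1  [6,8]=2  [7,8]=1
  size 3 → [3,5,6]=1  [4,7,8]=1  [5,6,8]=3  [6,7,8]=3
  size 4 → [0,4,7,8]=1  [2,3,5,6]=1  [3,5,6,8]=4  [4,6,7,8]=4  [5,6,7,8]=6
  size 5 → [0,4,6,7,8]=5  [1,2,3,5,6]=1  [2,3,5,6,8]=5  [3,5,6,7,8]=10  [4,5,6,7,8]=10
  size 6 → [0,4,5,6,7,8]=15  [1,2,3,5,6,8]=6  [2,3,5,6,7,8]=15  [3,4,5,6,7,8]=20
  size 7 → [0,3,4,5,6,7,8]=35  [1,2,3,5,6,7,8]=21  [2,3,4,5,6,7,8]=35
  first=0(z) contributes 56
  first=1(b) contributes 70
|[w]| = 126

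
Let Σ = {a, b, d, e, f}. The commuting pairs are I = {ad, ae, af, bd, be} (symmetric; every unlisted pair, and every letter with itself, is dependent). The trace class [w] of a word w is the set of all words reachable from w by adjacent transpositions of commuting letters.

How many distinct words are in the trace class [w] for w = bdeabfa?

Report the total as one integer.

#0=b has no predecessor
#1=d has no predecessor
#2=e depends on [1:d]
#3=a depends on [0:b]
#4=b depends on [3:a]
#5=f depends on [2:e, 4:b]
#6=a depends on [4:b]
sources: [0:b, 1:d]
N(rest) = Σ N(rest − s) over sources s of rest; N(one piece) = 1:
  size 1 → [5]=1  [6]=1
  size 2 → [2,5]=1  [5,6]=2
  size 3 → [1,2,5]=1  [2,5,6]=3  [4,5,6]=2
  size 4 → [1,2,5,6]=4  [2,4,5,6]=5  [3,4,5,6]=2
  size 5 → [0,3,4,5,6]=2  [1,2,4,5,6]=9  [2,3,4,5,6]=7
  first=0(b) contributes 16
  first=1(d) contributes 9
|[w]| = 25

25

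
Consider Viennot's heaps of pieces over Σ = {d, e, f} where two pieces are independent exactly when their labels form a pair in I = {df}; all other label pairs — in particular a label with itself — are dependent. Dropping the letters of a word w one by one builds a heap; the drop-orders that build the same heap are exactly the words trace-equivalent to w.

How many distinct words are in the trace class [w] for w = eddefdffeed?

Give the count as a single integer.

0(e) covers ∅
1(d) covers 0:e
2(d) covers 1:d
3(e) covers 2:d
4(f) covers 3:e
5(d) covers 3:e
6(f) covers 4:f
7(f) covers 6:f
8(e) covers 5:d, 7:f
9(e) covers 8:e
10(d) covers 9:e
floor of heap: 0:e
completions by unplaced set U, small U first (add the entries for U minus each lowest piece of U):
  |U|=1: {10}:1
  |U|=2: {9,10}:1
  |U|=3: {8,9,10}:1
  |U|=4: {5,8,9,10}:1  {7,8,9,10}:1
  |U|=5: {5,7,8,9,10}:2  {6,7,8,9,10}:1
  |U|=6: {4,6,7,8,9,10}:1  {5,6,7,8,9,10}:3
  |U|=7: {4,5,6,7,8,9,10}:4
  |U|=8: {3,4,5,6,7,8,9,10}:4
  |U|=9: {2,3,4,5,6,7,8,9,10}:4
  start at 0(e): 4

4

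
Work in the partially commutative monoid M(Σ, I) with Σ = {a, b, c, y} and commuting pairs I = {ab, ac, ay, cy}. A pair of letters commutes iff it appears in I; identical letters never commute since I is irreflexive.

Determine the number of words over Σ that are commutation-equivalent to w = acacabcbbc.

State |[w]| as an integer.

drop 0:a onto floor
drop 1:c onto floor
drop 2:a onto {0:a}
drop 3:c onto {1:c}
drop 4:a onto {2:a}
drop 5:b onto {3:c}
drop 6:c onto {5:b}
drop 7:b onto {6:c}
drop 8:b onto {7:b}
drop 9:c onto {8:b}
ground layer = {0:a, 1:c}
drop-orders for the pieces not yet dropped (sum over which currently-grounded one goes next):
  1 to go: {4} 1  {9} 1
  2 to go: {2,4} 1  {4,9} 2  {8,9} 1
  3 to go: {0,2,4} 1  {2,4,9} 3  {4,8,9} 3  {7,8,9} 1
  4 to go: {0,2,4,9} 4  {2,4,8,9} 6  {4,7,8,9} 4  {6,7,8,9} 1
  5 to go: {0,2,4,8,9} 10  {2,4,7,8,9} 10  {4,6,7,8,9} 5  {5,6,7,8,9} 1
  6 to go: {0,2,4,7,8,9} 20  {2,4,6,7,8,9} 15  {3,5,6,7,8,9} 1  {4,5,6,7,8,9} 6
  7 to go: {0,2,4,6,7,8,9} 35  {1,3,5,6,7,8,9} 1  {2,4,5,6,7,8,9} 21  {3,4,5,6,7,8,9} 7
  8 to go: {0,2,4,5,6,7,8,9} 56  {1,3,4,5,6,7,8,9} 8  {2,3,4,5,6,7,8,9} 28
  if 0:a drops first: 36 orders
  if 1:c drops first: 84 orders
heap linearizations: 120

120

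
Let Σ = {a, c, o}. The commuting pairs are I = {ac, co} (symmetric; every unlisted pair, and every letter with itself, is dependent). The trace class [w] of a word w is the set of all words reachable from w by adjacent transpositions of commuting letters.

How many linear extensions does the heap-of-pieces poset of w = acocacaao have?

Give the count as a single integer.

#0=a has no predecessor
#1=c has no predecessor
#2=o depends on [0:a]
#3=c depends on [1:c]
#4=a depends on [2:o]
#5=c depends on [3:c]
#6=a depends on [4:a]
#7=a depends on [6:a]
#8=o depends on [7:a]
sources: [0:a, 1:c]
N(rest) = Σ N(rest − s) over sources s of rest; N(one piece) = 1:
  size 1 → [5]=1  [8]=1
  size 2 → [3,5]=1  [5,8]=2  [7,8]=1
  size 3 → [1,3,5]=1  [3,5,8]=3  [5,7,8]=3  [6,7,8]=1
  size 4 → [1,3,5,8]=4  [3,5,7,8]=6  [4,6,7,8]=1  [5,6,7,8]=4
  size 5 → [1,3,5,7,8]=10  [2,4,6,7,8]=1  [3,5,6,7,8]=10  [4,5,6,7,8]=5
  size 6 → [0,2,4,6,7,8]=1  [1,3,5,6,7,8]=20  [2,4,5,6,7,8]=6  [3,4,5,6,7,8]=15
  size 7 → [0,2,4,5,6,7,8]=7  [1,3,4,5,6,7,8]=35  [2,3,4,5,6,7,8]=21
  first=0(a) contributes 56
  first=1(c) contributes 28
|[w]| = 84

84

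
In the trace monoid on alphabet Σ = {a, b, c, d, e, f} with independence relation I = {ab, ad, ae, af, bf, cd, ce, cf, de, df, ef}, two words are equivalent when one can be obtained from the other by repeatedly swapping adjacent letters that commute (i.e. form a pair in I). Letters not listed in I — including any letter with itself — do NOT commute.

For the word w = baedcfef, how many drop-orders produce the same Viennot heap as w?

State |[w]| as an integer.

1176

0(b) covers ∅
1(a) covers ∅
2(e) covers 0:b
3(d) covers 0:b
4(c) covers 0:b, 1:a
5(f) covers ∅
6(e) covers 2:e
7(f) covers 5:f
floor of heap: 0:b, 1:a, 5:f
completions by unplaced set U, small U first (add the entries for U minus each lowest piece of U):
  |U|=1: {3}:1  {4}:1  {6}:1  {7}:1
  |U|=2: {1,4}:1  {2,6}:1  {3,4}:2  {3,6}:2  {3,7}:2  {4,6}:2  {4,7}:2  {5,7}:1  {6,7}:2
  |U|=3: {1,3,4}:3  {1,4,6}:3  {1,4,7}:3  {2,3,6}:3  {2,4,6}:3  {2,6,7}:3  {3,4,6}:6  {3,4,7}:6  {3,5,7}:3  {3,6,7}:6  {4,5,7}:3  {4,6,7}:6  {5,6,7}:3
  |U|=4: {1,2,4,6}:6  {1,3,4,6}:12  {1,3,4,7}:12  {1,4,5,7}:6  {1,4,6,7}:12  {2,3,4,6}:12  {2,3,6,7}:12  {2,4,6,7}:12  {2,5,6,7}:6  {3,4,5,7}:12  {3,4,6,7}:24  {3,5,6,7}:12  {4,5,6,7}:12
  |U|=5: {0,2,3,4,6}:12  {1,2,3,4,6}:30  {1,2,4,6,7}:30  {1,3,4,5,7}:30  {1,3,4,6,7}:60  {1,4,5,6,7}:30  {2,3,4,6,7}:60  {2,3,5,6,7}:30  {2,4,5,6,7}:30  {3,4,5,6,7}:60
  |U|=6: {0,1,2,3,4,6}:42  {0,2,3,4,6,7}:72  {1,2,3,4,6,7}:180  {1,2,4,5,6,7}:90  {1,3,4,5,6,7}:180  {2,3,4,5,6,7}:180
  start at 0(b): 630
  start at 1(a): 252
  start at 5(f): 294
sum over floor = 1176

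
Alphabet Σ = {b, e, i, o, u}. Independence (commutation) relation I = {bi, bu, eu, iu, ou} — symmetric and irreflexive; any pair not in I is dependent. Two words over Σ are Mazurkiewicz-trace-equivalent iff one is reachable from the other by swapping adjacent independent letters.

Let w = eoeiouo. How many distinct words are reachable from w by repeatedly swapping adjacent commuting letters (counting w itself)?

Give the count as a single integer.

7

0(e) covers ∅
1(o) covers 0:e
2(e) covers 1:o
3(i) covers 2:e
4(o) covers 3:i
5(u) covers ∅
6(o) covers 4:o
floor of heap: 0:e, 5:u
completions by unplaced set U, small U first (add the entries for U minus each lowest piece of U):
  |U|=1: {5}:1  {6}:1
  |U|=2: {4,6}:1  {5,6}:2
  |U|=3: {3,4,6}:1  {4,5,6}:3
  |U|=4: {2,3,4,6}:1  {3,4,5,6}:4
  |U|=5: {1,2,3,4,6}:1  {2,3,4,5,6}:5
  start at 0(e): 6
  start at 5(u): 1
sum over floor = 7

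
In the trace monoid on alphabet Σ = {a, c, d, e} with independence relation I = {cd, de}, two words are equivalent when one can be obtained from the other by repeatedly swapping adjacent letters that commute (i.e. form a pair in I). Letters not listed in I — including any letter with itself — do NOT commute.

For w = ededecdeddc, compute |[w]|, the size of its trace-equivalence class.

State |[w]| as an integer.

0(e) covers ∅
1(d) covers ∅
2(e) covers 0:e
3(d) covers 1:d
4(e) covers 2:e
5(c) covers 4:e
6(d) covers 3:d
7(e) covers 5:c
8(d) covers 6:d
9(d) covers 8:d
10(c) covers 7:e
floor of heap: 0:e, 1:d
completions by unplaced set U, small U first (add the entries for U minus each lowest piece of U):
  |U|=1: {9}:1  {10}:1
  |U|=2: {7,10}:1  {8,9}:1  {9,10}:2
  |U|=3: {5,7,10}:1  {6,8,9}:1  {7,9,10}:3  {8,9,10}:3
  |U|=4: {3,6,8,9}:1  {4,5,7,10}:1  {5,7,9,10}:4  {6,8,9,10}:4  {7,8,9,10}:6
  |U|=5: {1,3,6,8,9}:1  {2,4,5,7,10}:1  {3,6,8,9,10}:5  {4,5,7,9,10}:5  {5,7,8,9,10}:10  {6,7,8,9,10}:10
  |U|=6: {0,2,4,5,7,10}:1  {1,3,6,8,9,10}:6  {2,4,5,7,9,10}:6  {3,6,7,8,9,10}:15  {4,5,7,8,9,10}:15  {5,6,7,8,9,10}:20
  |U|=7: {0,2,4,5,7,9,10}:7  {1,3,6,7,8,9,10}:21  {2,4,5,7,8,9,10}:21  {3,5,6,7,8,9,10}:35  {4,5,6,7,8,9,10}:35
  |U|=8: {0,2,4,5,7,8,9,10}:28  {1,3,5,6,7,8,9,10}:56  {2,4,5,6,7,8,9,10}:56  {3,4,5,6,7,8,9,10}:70
  |U|=9: {0,2,4,5,6,7,8,9,10}:84  {1,3,4,5,6,7,8,9,10}:126  {2,3,4,5,6,7,8,9,10}:126
  start at 0(e): 252
  start at 1(d): 210
sum over floor = 462

462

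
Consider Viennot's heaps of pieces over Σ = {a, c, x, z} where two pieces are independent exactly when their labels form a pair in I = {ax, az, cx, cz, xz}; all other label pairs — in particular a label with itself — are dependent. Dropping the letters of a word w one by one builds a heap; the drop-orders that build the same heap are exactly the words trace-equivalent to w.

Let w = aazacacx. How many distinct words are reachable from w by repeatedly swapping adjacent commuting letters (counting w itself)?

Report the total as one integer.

#0=a has no predecessor
#1=a depends on [0:a]
#2=z has no predecessor
#3=a depends on [1:a]
#4=c depends on [3:a]
#5=a depends on [4:c]
#6=c depends on [5:a]
#7=x has no predecessor
sources: [0:a, 2:z, 7:x]
N(rest) = Σ N(rest − s) over sources s of rest; N(one piece) = 1:
  size 1 → [2]=1  [6]=1  [7]=1
  size 2 → [2,6]=2  [2,7]=2  [5,6]=1  [6,7]=2
  size 3 → [2,5,6]=3  [2,6,7]=6  [4,5,6]=1  [5,6,7]=3
  size 4 → [2,4,5,6]=4  [2,5,6,7]=12  [3,4,5,6]=1  [4,5,6,7]=4
  size 5 → [1,3,4,5,6]=1  [2,3,4,5,6]=5  [2,4,5,6,7]=20  [3,4,5,6,7]=5
  size 6 → [0,1,3,4,5,6]=1  [1,2,3,4,5,6]=6  [1,3,4,5,6,7]=6  [2,3,4,5,6,7]=30
  first=0(a) contributes 42
  first=2(z) contributes 7
  first=7(x) contributes 7
|[w]| = 56

56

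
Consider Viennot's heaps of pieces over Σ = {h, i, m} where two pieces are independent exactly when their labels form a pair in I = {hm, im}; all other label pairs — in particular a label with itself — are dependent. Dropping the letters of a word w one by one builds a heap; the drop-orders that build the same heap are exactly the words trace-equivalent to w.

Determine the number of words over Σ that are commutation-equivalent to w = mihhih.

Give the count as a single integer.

0(m) covers ∅
1(i) covers ∅
2(h) covers 1:i
3(h) covers 2:h
4(i) covers 3:h
5(h) covers 4:i
floor of heap: 0:m, 1:i
completions by unplaced set U, small U first (add the entries for U minus each lowest piece of U):
  |U|=1: {0}:1  {5}:1
  |U|=2: {0,5}:2  {4,5}:1
  |U|=3: {0,4,5}:3  {3,4,5}:1
  |U|=4: {0,3,4,5}:4  {2,3,4,5}:1
  start at 0(m): 1
  start at 1(i): 5
sum over floor = 6

6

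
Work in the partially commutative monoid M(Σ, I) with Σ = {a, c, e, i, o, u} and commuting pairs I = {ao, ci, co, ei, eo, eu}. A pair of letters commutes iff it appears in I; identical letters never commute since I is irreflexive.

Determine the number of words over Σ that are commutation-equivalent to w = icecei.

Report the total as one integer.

0(i) covers ∅
1(c) covers ∅
2(e) covers 1:c
3(c) covers 2:e
4(e) covers 3:c
5(i) covers 0:i
floor of heap: 0:i, 1:c
completions by unplaced set U, small U first (add the entries for U minus each lowest piece of U):
  |U|=1: {4}:1  {5}:1
  |U|=2: {0,5}:1  {3,4}:1  {4,5}:2
  |U|=3: {0,4,5}:3  {2,3,4}:1  {3,4,5}:3
  |U|=4: {0,3,4,5}:6  {1,2,3,4}:1  {2,3,4,5}:4
  start at 0(i): 5
  start at 1(c): 10
sum over floor = 15

15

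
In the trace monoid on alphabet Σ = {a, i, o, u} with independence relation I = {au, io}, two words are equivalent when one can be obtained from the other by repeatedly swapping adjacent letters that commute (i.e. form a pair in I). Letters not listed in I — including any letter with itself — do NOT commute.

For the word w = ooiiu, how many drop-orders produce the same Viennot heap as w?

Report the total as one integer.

piece 0:o — minimal
piece 1:o rests on {0:o}
piece 2:i — minimal
piece 3:i rests on {2:i}
piece 4:u rests on {1:o, 3:i}
minimal pieces: {0:o, 2:i}
ways to finish when only these pieces remain (= sum over removing one remaining piece with nothing left below it):
  1 left: {4}→1
  2 left: {1,4}→1  {3,4}→1
  3 left: {0,1,4}→1  {1,3,4}→2  {2,3,4}→1
  placing 0:o first → 3 extensions
  placing 2:i first → 3 extensions
total linear extensions = 6

6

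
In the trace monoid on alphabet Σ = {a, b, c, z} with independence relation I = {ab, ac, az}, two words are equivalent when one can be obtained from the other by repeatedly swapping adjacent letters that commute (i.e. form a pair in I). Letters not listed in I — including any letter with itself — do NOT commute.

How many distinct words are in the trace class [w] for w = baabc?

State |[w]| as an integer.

0(b) covers ∅
1(a) covers ∅
2(a) covers 1:a
3(b) covers 0:b
4(c) covers 3:b
floor of heap: 0:b, 1:a
completions by unplaced set U, small U first (add the entries for U minus each lowest piece of U):
  |U|=1: {2}:1  {4}:1
  |U|=2: {1,2}:1  {2,4}:2  {3,4}:1
  |U|=3: {0,3,4}:1  {1,2,4}:3  {2,3,4}:3
  start at 0(b): 6
  start at 1(a): 4
sum over floor = 10

10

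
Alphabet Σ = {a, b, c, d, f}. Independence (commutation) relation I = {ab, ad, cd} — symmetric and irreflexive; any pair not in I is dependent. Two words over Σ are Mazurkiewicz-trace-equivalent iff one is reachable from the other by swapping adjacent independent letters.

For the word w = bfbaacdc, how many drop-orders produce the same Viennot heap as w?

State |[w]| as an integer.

drop 0:b onto floor
drop 1:f onto {0:b}
drop 2:b onto {1:f}
drop 3:a onto {1:f}
drop 4:a onto {3:a}
drop 5:c onto {2:b, 4:a}
drop 6:d onto {2:b}
drop 7:c onto {5:c}
ground layer = {0:b}
drop-orders for the pieces not yet dropped (sum over which currently-grounded one goes next):
  1 to go: {6} 1  {7} 1
  2 to go: {5,7} 1  {6,7} 2
  3 to go: {4,5,7} 1  {5,6,7} 3
  4 to go: {2,5,6,7} 3  {3,4,5,7} 1  {4,5,6,7} 4
  5 to go: {2,4,5,6,7} 7  {3,4,5,6,7} 5
  6 to go: {2,3,4,5,6,7} 12
  if 0:b drops first: 12 orders

12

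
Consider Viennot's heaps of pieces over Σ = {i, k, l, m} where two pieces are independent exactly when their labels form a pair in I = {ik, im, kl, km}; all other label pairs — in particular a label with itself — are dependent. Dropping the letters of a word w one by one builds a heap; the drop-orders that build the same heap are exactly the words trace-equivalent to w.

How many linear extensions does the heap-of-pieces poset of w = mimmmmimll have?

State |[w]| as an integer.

#0=m has no predecessor
#1=i has no predecessor
#2=m depends on [0:m]
#3=m depends on [2:m]
#4=m depends on [3:m]
#5=m depends on [4:m]
#6=i depends on [1:i]
#7=m depends on [5:m]
#8=l depends on [6:i, 7:m]
#9=l depends on [8:l]
sources: [0:m, 1:i]
N(rest) = Σ N(rest − s) over sources s of rest; N(one piece) = 1:
  size 1 → [9]=1
  size 2 → [8,9]=1
  size 3 → [6,8,9]=1  [7,8,9]=1
  size 4 → [1,6,8,9]=1  [5,7,8,9]=1  [6,7,8,9]=2
  size 5 → [1,6,7,8,9]=3  [4,5,7,8,9]=1  [5,6,7,8,9]=3
  size 6 → [1,5,6,7,8,9]=6  [3,4,5,7,8,9]=1  [4,5,6,7,8,9]=4
  size 7 → [1,4,5,6,7,8,9]=10  [2,3,4,5,7,8,9]=1  [3,4,5,6,7,8,9]=5
  size 8 → [0,2,3,4,5,7,8,9]=1  [1,3,4,5,6,7,8,9]=15  [2,3,4,5,6,7,8,9]=6
  first=0(m) contributes 21
  first=1(i) contributes 7
|[w]| = 28

28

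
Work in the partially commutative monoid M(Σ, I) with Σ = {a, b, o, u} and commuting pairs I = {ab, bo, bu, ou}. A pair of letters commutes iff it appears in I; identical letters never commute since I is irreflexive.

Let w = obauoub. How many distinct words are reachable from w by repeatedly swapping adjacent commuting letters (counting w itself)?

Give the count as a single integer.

#0=o has no predecessor
#1=b has no predecessor
#2=a depends on [0:o]
#3=u depends on [2:a]
#4=o depends on [2:a]
#5=u depends on [3:u]
#6=b depends on [1:b]
sources: [0:o, 1:b]
N(rest) = Σ N(rest − s) over sources s of rest; N(one piece) = 1:
  size 1 → [4]=1  [5]=1  [6]=1
  size 2 → [1,6]=1  [3,5]=1  [4,5]=2  [4,6]=2  [5,6]=2
  size 3 → [1,4,6]=3  [1,5,6]=3  [3,4,5]=3  [3,5,6]=3  [4,5,6]=6
  size 4 → [1,3,5,6]=6  [1,4,5,6]=12  [2,3,4,5]=3  [3,4,5,6]=12
  size 5 → [0,2,3,4,5]=3  [1,3,4,5,6]=30  [2,3,4,5,6]=15
  first=0(o) contributes 45
  first=1(b) contributes 18
|[w]| = 63

63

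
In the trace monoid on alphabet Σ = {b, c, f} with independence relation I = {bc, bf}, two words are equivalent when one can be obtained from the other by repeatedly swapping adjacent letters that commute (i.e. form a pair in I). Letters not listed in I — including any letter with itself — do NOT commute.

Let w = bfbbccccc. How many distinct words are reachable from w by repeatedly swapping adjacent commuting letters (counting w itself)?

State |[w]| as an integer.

#0=b has no predecessor
#1=f has no predecessor
#2=b depends on [0:b]
#3=b depends on [2:b]
#4=c depends on [1:f]
#5=c depends on [4:c]
#6=c depends on [5:c]
#7=c depends on [6:c]
#8=c depends on [7:c]
sources: [0:b, 1:f]
N(rest) = Σ N(rest − s) over sources s of rest; N(one piece) = 1:
  size 1 → [3]=1  [8]=1
  size 2 → [2,3]=1  [3,8]=2  [7,8]=1
  size 3 → [0,2,3]=1  [2,3,8]=3  [3,7,8]=3  [6,7,8]=1
  size 4 → [0,2,3,8]=4  [2,3,7,8]=6  [3,6,7,8]=4  [5,6,7,8]=1
  size 5 → [0,2,3,7,8]=10  [2,3,6,7,8]=10  [3,5,6,7,8]=5  [4,5,6,7,8]=1
  size 6 → [0,2,3,6,7,8]=20  [1,4,5,6,7,8]=1  [2,3,5,6,7,8]=15  [3,4,5,6,7,8]=6
  size 7 → [0,2,3,5,6,7,8]=35  [1,3,4,5,6,7,8]=7  [2,3,4,5,6,7,8]=21
  first=0(b) contributes 28
  first=1(f) contributes 56
|[w]| = 84

84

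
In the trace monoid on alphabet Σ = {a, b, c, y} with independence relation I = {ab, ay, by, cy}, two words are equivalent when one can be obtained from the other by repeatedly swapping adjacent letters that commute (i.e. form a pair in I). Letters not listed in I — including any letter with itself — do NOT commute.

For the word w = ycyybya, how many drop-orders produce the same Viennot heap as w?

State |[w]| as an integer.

drop 0:y onto floor
drop 1:c onto floor
drop 2:y onto {0:y}
drop 3:y onto {2:y}
drop 4:b onto {1:c}
drop 5:y onto {3:y}
drop 6:a onto {1:c}
ground layer = {0:y, 1:c}
drop-orders for the pieces not yet dropped (sum over which currently-grounded one goes next):
  1 to go: {4} 1  {5} 1  {6} 1
  2 to go: {3,5} 1  {4,5} 2  {4,6} 2  {5,6} 2
  3 to go: {1,4,6} 2  {2,3,5} 1  {3,4,5} 3  {3,5,6} 3  {4,5,6} 6
  4 to go: {0,2,3,5} 1  {1,4,5,6} 8  {2,3,4,5} 4  {2,3,5,6} 4  {3,4,5,6} 12
  5 to go: {0,2,3,4,5} 5  {0,2,3,5,6} 5  {1,3,4,5,6} 20  {2,3,4,5,6} 20
  if 0:y drops first: 40 orders
  if 1:c drops first: 30 orders
heap linearizations: 70

70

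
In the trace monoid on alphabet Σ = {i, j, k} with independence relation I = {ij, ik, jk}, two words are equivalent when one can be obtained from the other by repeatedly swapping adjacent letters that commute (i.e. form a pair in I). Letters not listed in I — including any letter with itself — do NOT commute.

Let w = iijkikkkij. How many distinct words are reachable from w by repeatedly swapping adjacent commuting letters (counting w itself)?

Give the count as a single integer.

3150

piece 0:i — minimal
piece 1:i rests on {0:i}
piece 2:j — minimal
piece 3:k — minimal
piece 4:i rests on {1:i}
piece 5:k rests on {3:k}
piece 6:k rests on {5:k}
piece 7:k rests on {6:k}
piece 8:i rests on {4:i}
piece 9:j rests on {2:j}
minimal pieces: {0:i, 2:j, 3:k}
ways to finish when only these pieces remain (= sum over removing one remaining piece with nothing left below it):
  1 left: {7}→1  {8}→1  {9}→1
  2 left: {2,9}→1  {4,8}→1  {6,7}→1  {7,8}→2  {7,9}→2  {8,9}→2
  3 left: {1,4,8}→1  {2,7,9}→3  {2,8,9}→3  {4,7,8}→3  {4,8,9}→3  {5,6,7}→1  {6,7,8}→3  {6,7,9}→3  {7,8,9}→6
  4 left: {0,1,4,8}→1  {1,4,7,8}→4  {1,4,8,9}→4  {2,4,8,9}→6  {2,6,7,9}→6  {2,7,8,9}→12  {3,5,6,7}→1  {4,6,7,8}→6  {4,7,8,9}→12  {5,6,7,8}→4  {5,6,7,9}→4  {6,7,8,9}→12
  5 left: {0,1,4,7,8}→5  {0,1,4,8,9}→5  {1,2,4,8,9}→10  {1,4,6,7,8}→10  {1,4,7,8,9}→20  {2,4,7,8,9}→30  {2,5,6,7,9}→10  {2,6,7,8,9}→30  {3,5,6,7,8}→5  {3,5,6,7,9}→5  {4,5,6,7,8}→10  {4,6,7,8,9}→30  {5,6,7,8,9}→20
  6 left: {0,1,2,4,8,9}→15  {0,1,4,6,7,8}→15  {0,1,4,7,8,9}→30  {1,2,4,7,8,9}→60  {1,4,5,6,7,8}→20  {1,4,6,7,8,9}→60  {2,3,5,6,7,9}→15  {2,4,6,7,8,9}→90  {2,5,6,7,8,9}→60  {3,4,5,6,7,8}→15  {3,5,6,7,8,9}→30  {4,5,6,7,8,9}→60
  7 left: {0,1,2,4,7,8,9}→105  {0,1,4,5,6,7,8}→35  {0,1,4,6,7,8,9}→105  {1,2,4,6,7,8,9}→210  {1,3,4,5,6,7,8}→35  {1,4,5,6,7,8,9}→140  {2,3,5,6,7,8,9}→105  {2,4,5,6,7,8,9}→210  {3,4,5,6,7,8,9}→105
  8 left: {0,1,2,4,6,7,8,9}→420  {0,1,3,4,5,6,7,8}→70  {0,1,4,5,6,7,8,9}→280  {1,2,4,5,6,7,8,9}→560  {1,3,4,5,6,7,8,9}→280  {2,3,4,5,6,7,8,9}→420
  placing 0:i first → 1260 extensions
  placing 2:j first → 630 extensions
  placing 3:k first → 1260 extensions
total linear extensions = 3150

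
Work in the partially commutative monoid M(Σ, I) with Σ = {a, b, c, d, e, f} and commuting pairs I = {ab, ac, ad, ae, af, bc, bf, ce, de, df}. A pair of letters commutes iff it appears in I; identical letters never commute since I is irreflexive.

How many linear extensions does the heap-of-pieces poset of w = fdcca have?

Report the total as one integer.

10

piece 0:f — minimal
piece 1:d — minimal
piece 2:c rests on {0:f, 1:d}
piece 3:c rests on {2:c}
piece 4:a — minimal
minimal pieces: {0:f, 1:d, 4:a}
ways to finish when only these pieces remain (= sum over removing one remaining piece with nothing left below it):
  1 left: {3}→1  {4}→1
  2 left: {2,3}→1  {3,4}→2
  3 left: {0,2,3}→1  {1,2,3}→1  {2,3,4}→3
  placing 0:f first → 4 extensions
  placing 1:d first → 4 extensions
  placing 4:a first → 2 extensions
total linear extensions = 10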